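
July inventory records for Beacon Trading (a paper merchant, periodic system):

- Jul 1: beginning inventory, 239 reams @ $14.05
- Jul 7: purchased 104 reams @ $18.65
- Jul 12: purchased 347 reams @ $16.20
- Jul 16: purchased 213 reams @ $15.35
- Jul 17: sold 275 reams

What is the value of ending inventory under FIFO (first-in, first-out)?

Ending inventory = $10,159.15

Jul 17, 275 sold [FIFO — oldest first]: 239 @ $14.05 + 36 @ $18.65 = $4,029.35
Ending inventory: 68 @ $18.65 + 347 @ $16.20 + 213 @ $15.35 = $10,159.15
Check: goods available $14,188.50 = COGS $4,029.35 + ending $10,159.15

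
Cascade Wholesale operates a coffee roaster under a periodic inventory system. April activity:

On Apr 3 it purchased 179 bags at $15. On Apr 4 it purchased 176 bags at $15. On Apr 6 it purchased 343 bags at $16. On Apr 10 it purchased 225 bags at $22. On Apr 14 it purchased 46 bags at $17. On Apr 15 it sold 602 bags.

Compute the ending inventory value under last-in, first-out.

Apr 15, 602 sold [LIFO — newest first]: 46 @ $17 + 225 @ $22 + 331 @ $16 = $11,028
Ending inventory: 179 @ $15 + 176 @ $15 + 12 @ $16 = $5,517

Ending inventory = $5,517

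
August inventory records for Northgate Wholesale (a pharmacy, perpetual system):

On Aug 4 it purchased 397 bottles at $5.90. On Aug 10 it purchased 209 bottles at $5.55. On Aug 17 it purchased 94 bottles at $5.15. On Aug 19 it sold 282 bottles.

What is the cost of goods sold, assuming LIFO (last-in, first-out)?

Aug 19, 282 sold [LIFO — newest first]: 94 @ $5.15 + 188 @ $5.55 = $1,527.50
Ending inventory: 397 @ $5.90 + 21 @ $5.55 = $2,458.85

COGS = $1,527.50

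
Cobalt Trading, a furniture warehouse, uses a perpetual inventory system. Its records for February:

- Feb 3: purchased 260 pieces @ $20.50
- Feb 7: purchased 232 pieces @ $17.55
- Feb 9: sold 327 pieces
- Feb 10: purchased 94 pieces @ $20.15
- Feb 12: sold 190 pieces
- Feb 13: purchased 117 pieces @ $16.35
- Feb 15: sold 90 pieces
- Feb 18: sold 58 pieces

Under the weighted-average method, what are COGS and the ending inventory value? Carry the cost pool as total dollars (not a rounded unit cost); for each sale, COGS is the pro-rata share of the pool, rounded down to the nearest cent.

COGS = $12,543.12; ending inventory = $665.53

After Feb 3: 260 on hand, pool $5,330.00 (≈ $20.5000 each)
After Feb 7: 492 on hand, pool $9,401.60 (≈ $19.1089 each)
Feb 9, sell 327: 327/492 × $9,401.60 → $6,248.62
After Feb 10: 259 on hand, pool $5,047.08 (≈ $19.4868 each)
Feb 12, sell 190: 190/259 × $5,047.08 → $3,702.49
After Feb 13: 186 on hand, pool $3,257.54 (≈ $17.5137 each)
Feb 15, sell 90: 90/186 × $3,257.54 → $1,576.22
Feb 18, sell 58: 58/96 × $1,681.32 → $1,015.79
Total COGS = $6,248.62 + $3,702.49 + $1,576.22 + $1,015.79 = $12,543.12
Ending inventory (cost pool remaining) = $665.53
Check: goods available $13,208.65 = COGS $12,543.12 + ending $665.53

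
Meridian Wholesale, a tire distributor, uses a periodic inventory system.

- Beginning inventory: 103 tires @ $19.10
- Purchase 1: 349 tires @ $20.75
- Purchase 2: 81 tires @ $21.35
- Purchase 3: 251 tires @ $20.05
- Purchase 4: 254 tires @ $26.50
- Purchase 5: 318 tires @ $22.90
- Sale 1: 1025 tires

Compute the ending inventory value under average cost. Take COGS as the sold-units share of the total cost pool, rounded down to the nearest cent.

Ending inventory = $7,319.14

Sale 1, sell 1025: 1025/1356 × $29,984.15 → $22,665.01
Ending inventory (cost pool remaining) = $7,319.14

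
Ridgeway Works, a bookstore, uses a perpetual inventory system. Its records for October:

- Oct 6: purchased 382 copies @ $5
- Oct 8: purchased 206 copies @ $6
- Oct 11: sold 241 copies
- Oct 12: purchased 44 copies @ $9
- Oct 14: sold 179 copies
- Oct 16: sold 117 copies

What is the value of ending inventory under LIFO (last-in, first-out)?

Oct 11, 241 sold [LIFO — newest first]: 206 @ $6 + 35 @ $5 = $1,411
Oct 14, 179 sold [LIFO — newest first]: 44 @ $9 + 135 @ $5 = $1,071
Oct 16, 117 sold [LIFO — newest first]: 117 @ $5 = $585
Total COGS = $1,411 + $1,071 + $585 = $3,067
Ending inventory: 95 @ $5 = $475

Ending inventory = $475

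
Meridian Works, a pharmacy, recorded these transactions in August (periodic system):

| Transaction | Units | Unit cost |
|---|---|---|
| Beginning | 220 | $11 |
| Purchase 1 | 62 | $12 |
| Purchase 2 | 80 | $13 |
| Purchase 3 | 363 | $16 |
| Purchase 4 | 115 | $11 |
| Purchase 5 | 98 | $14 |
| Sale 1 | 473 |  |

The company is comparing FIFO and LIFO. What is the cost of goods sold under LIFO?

FIFO COGS: 220 @ $11 + 62 @ $12 + 80 @ $13 + 111 @ $16 = $5,980
LIFO COGS: 98 @ $14 + 115 @ $11 + 260 @ $16 = $6,797

COGS = $6,797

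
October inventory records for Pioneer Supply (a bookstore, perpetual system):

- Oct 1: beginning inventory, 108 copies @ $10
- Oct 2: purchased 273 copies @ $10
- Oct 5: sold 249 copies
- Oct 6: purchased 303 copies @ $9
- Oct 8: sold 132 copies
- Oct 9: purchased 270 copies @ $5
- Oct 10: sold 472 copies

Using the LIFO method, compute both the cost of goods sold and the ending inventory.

Oct 5, 249 sold [LIFO — newest first]: 249 @ $10 = $2,490
Oct 8, 132 sold [LIFO — newest first]: 132 @ $9 = $1,188
Oct 10, 472 sold [LIFO — newest first]: 270 @ $5 + 171 @ $9 + 24 @ $10 + 7 @ $10 = $3,199
Total COGS = $2,490 + $1,188 + $3,199 = $6,877
Ending inventory: 101 @ $10 = $1,010
Check: goods available $7,887 = COGS $6,877 + ending $1,010

COGS = $6,877; ending inventory = $1,010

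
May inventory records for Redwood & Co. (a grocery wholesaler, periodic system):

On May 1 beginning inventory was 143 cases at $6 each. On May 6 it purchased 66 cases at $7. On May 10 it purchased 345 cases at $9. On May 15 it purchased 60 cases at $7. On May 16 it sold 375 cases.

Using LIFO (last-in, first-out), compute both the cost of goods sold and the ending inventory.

May 16, 375 sold [LIFO — newest first]: 60 @ $7 + 315 @ $9 = $3,255
Ending inventory: 143 @ $6 + 66 @ $7 + 30 @ $9 = $1,590

COGS = $3,255; ending inventory = $1,590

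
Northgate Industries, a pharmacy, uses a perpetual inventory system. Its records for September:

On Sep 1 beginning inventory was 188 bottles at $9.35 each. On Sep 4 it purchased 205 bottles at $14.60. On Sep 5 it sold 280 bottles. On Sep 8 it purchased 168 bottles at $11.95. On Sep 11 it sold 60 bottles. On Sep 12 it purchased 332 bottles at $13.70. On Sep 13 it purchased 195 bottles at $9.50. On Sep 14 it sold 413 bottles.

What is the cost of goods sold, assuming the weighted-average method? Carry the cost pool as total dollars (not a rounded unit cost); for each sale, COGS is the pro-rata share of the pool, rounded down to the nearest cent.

After Sep 1: 188 on hand, pool $1,757.80 (≈ $9.3500 each)
After Sep 4: 393 on hand, pool $4,750.80 (≈ $12.0885 each)
Sep 5, sell 280: 280/393 × $4,750.80 → $3,384.79
After Sep 8: 281 on hand, pool $3,373.61 (≈ $12.0057 each)
Sep 11, sell 60: 60/281 × $3,373.61 → $720.34
After Sep 12: 553 on hand, pool $7,201.67 (≈ $13.0229 each)
After Sep 13: 748 on hand, pool $9,054.17 (≈ $12.1045 each)
Sep 14, sell 413: 413/748 × $9,054.17 → $4,999.16
Total COGS = $3,384.79 + $720.34 + $4,999.16 = $9,104.29
Ending inventory (cost pool remaining) = $4,055.01

COGS = $9,104.29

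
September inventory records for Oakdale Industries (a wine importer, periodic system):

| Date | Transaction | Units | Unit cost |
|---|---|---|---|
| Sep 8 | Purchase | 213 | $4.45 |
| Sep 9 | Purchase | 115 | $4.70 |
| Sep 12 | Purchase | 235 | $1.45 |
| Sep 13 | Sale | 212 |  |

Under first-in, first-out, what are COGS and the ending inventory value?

Sep 13, 212 sold [FIFO — oldest first]: 212 @ $4.45 = $943.40
Ending inventory: 1 @ $4.45 + 115 @ $4.70 + 235 @ $1.45 = $885.70

COGS = $943.40; ending inventory = $885.70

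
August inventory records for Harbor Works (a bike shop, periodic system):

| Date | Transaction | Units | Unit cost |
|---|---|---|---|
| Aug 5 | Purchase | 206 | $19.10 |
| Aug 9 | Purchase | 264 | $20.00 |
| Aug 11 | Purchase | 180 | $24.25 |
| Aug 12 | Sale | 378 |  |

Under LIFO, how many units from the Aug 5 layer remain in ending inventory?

206

Aug 12, 378 sold [LIFO — newest first]: 180 @ $24.25 + 198 @ $20.00 = $8,325.00
Ending inventory: 206 @ $19.10 + 66 @ $20.00 = $5,254.60
Check: goods available $13,579.60 = COGS $8,325.00 + ending $5,254.60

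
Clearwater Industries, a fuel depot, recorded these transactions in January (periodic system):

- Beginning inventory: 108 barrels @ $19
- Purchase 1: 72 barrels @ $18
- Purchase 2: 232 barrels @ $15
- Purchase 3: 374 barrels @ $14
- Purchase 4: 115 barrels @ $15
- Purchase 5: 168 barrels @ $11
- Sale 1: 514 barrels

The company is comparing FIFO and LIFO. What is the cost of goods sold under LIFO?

COGS = $6,807

FIFO COGS: 108 @ $19 + 72 @ $18 + 232 @ $15 + 102 @ $14 = $8,256
LIFO COGS: 168 @ $11 + 115 @ $15 + 231 @ $14 = $6,807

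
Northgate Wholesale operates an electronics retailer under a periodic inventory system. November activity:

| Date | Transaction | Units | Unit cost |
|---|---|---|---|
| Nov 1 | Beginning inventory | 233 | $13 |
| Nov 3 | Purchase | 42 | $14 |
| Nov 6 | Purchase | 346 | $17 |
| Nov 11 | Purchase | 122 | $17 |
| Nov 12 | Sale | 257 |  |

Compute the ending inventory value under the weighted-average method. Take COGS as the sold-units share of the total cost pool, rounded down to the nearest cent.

Nov 12, sell 257: 257/743 × $11,573.00 → $4,003.04
Ending inventory (cost pool remaining) = $7,569.96
Check: goods available $11,573.00 = COGS $4,003.04 + ending $7,569.96

Ending inventory = $7,569.96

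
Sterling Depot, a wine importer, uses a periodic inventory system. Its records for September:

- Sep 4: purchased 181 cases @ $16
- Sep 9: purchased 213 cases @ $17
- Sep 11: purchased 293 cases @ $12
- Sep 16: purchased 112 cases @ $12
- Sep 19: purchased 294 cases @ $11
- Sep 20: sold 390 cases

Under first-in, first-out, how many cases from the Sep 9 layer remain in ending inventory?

Sep 20, 390 sold [FIFO — oldest first]: 181 @ $16 + 209 @ $17 = $6,449
Ending inventory: 4 @ $17 + 293 @ $12 + 112 @ $12 + 294 @ $11 = $8,162
Check: goods available $14,611 = COGS $6,449 + ending $8,162

4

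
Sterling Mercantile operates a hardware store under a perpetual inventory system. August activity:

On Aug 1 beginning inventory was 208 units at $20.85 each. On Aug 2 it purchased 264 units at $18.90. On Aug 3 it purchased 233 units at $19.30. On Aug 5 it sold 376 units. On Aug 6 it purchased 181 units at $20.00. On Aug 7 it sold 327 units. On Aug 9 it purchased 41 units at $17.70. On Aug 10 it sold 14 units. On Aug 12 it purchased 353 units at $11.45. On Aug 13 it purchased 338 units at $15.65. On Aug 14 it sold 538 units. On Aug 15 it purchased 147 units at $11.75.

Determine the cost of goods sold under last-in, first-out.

COGS = $21,455.25

Aug 5, 376 sold [LIFO — newest first]: 233 @ $19.30 + 143 @ $18.90 = $7,199.60
Aug 7, 327 sold [LIFO — newest first]: 181 @ $20.00 + 121 @ $18.90 + 25 @ $20.85 = $6,428.15
Aug 10, 14 sold [LIFO — newest first]: 14 @ $17.70 = $247.80
Aug 14, 538 sold [LIFO — newest first]: 338 @ $15.65 + 200 @ $11.45 = $7,579.70
Total COGS = $7,199.60 + $6,428.15 + $247.80 + $7,579.70 = $21,455.25
Ending inventory: 183 @ $20.85 + 27 @ $17.70 + 153 @ $11.45 + 147 @ $11.75 = $7,772.55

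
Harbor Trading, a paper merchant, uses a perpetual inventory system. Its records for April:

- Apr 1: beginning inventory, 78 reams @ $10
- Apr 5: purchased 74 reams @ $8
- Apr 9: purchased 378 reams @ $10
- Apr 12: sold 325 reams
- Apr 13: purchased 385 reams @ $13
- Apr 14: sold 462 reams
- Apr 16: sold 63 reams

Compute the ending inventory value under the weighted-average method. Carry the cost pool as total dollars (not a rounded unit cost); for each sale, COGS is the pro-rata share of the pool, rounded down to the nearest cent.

Ending inventory = $770.95

After Apr 1: 78 on hand, pool $780.00 (≈ $10.0000 each)
After Apr 5: 152 on hand, pool $1,372.00 (≈ $9.0263 each)
After Apr 9: 530 on hand, pool $5,152.00 (≈ $9.7208 each)
Apr 12, sell 325: 325/530 × $5,152.00 → $3,159.24
After Apr 13: 590 on hand, pool $6,997.76 (≈ $11.8606 each)
Apr 14, sell 462: 462/590 × $6,997.76 → $5,479.60
Apr 16, sell 63: 63/128 × $1,518.16 → $747.21
Total COGS = $3,159.24 + $5,479.60 + $747.21 = $9,386.05
Ending inventory (cost pool remaining) = $770.95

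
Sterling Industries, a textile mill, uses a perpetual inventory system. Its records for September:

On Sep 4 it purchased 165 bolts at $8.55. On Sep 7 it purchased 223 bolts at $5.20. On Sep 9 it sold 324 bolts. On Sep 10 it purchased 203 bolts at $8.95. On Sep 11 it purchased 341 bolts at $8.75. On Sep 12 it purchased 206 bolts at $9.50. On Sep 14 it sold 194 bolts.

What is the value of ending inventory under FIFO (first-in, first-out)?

Sep 9, 324 sold [FIFO — oldest first]: 165 @ $8.55 + 159 @ $5.20 = $2,237.55
Sep 14, 194 sold [FIFO — oldest first]: 64 @ $5.20 + 130 @ $8.95 = $1,496.30
Total COGS = $2,237.55 + $1,496.30 = $3,733.85
Ending inventory: 73 @ $8.95 + 341 @ $8.75 + 206 @ $9.50 = $5,594.10
Check: goods available $9,327.95 = COGS $3,733.85 + ending $5,594.10

Ending inventory = $5,594.10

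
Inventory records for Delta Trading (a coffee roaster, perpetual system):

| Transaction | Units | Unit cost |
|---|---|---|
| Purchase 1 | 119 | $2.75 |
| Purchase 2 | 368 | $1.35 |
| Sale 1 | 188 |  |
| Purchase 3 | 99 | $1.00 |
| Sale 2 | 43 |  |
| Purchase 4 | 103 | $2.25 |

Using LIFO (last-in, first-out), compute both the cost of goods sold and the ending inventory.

COGS = $296.80; ending inventory = $858.00

Sale 1 (188) [LIFO — newest first]: 188 @ $1.35 = $253.80
Sale 2 (43) [LIFO — newest first]: 43 @ $1.00 = $43.00
Total COGS = $253.80 + $43.00 = $296.80
Ending inventory: 119 @ $2.75 + 180 @ $1.35 + 56 @ $1.00 + 103 @ $2.25 = $858.00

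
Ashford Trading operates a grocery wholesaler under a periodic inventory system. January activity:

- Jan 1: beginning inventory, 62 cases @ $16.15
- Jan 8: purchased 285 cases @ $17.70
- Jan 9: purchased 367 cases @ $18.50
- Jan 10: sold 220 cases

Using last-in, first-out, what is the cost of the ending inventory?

Ending inventory = $8,765.30

Jan 10, 220 sold [LIFO — newest first]: 220 @ $18.50 = $4,070.00
Ending inventory: 62 @ $16.15 + 285 @ $17.70 + 147 @ $18.50 = $8,765.30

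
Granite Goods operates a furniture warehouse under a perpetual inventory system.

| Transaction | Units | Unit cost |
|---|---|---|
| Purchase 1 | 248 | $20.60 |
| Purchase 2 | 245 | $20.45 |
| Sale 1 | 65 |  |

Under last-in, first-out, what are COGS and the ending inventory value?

Sale 1 (65) [LIFO — newest first]: 65 @ $20.45 = $1,329.25
Ending inventory: 248 @ $20.60 + 180 @ $20.45 = $8,789.80

COGS = $1,329.25; ending inventory = $8,789.80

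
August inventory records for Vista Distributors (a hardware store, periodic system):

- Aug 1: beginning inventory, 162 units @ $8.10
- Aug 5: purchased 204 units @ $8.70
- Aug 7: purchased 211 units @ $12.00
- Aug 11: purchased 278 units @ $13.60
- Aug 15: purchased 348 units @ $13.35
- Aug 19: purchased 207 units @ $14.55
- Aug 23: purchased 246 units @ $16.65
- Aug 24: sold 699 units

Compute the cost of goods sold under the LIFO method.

Aug 24, 699 sold [LIFO — newest first]: 246 @ $16.65 + 207 @ $14.55 + 246 @ $13.35 = $10,391.85
Ending inventory: 162 @ $8.10 + 204 @ $8.70 + 211 @ $12.00 + 278 @ $13.60 + 102 @ $13.35 = $10,761.50
Check: goods available $21,153.35 = COGS $10,391.85 + ending $10,761.50

COGS = $10,391.85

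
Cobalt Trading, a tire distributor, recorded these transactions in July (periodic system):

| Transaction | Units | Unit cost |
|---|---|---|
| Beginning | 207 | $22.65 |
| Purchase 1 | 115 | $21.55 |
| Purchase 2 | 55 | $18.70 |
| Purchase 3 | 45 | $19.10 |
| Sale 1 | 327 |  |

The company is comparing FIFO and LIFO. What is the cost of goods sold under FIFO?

COGS = $7,260.30

FIFO COGS: 207 @ $22.65 + 115 @ $21.55 + 5 @ $18.70 = $7,260.30
LIFO COGS: 45 @ $19.10 + 55 @ $18.70 + 115 @ $21.55 + 112 @ $22.65 = $6,903.05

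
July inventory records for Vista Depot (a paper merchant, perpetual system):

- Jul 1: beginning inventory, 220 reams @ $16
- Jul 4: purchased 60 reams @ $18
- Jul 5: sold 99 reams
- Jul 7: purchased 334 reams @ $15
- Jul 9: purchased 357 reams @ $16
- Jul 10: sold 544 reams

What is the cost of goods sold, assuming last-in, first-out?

Jul 5, 99 sold [LIFO — newest first]: 60 @ $18 + 39 @ $16 = $1,704
Jul 10, 544 sold [LIFO — newest first]: 357 @ $16 + 187 @ $15 = $8,517
Total COGS = $1,704 + $8,517 = $10,221
Ending inventory: 181 @ $16 + 147 @ $15 = $5,101
Check: goods available $15,322 = COGS $10,221 + ending $5,101

COGS = $10,221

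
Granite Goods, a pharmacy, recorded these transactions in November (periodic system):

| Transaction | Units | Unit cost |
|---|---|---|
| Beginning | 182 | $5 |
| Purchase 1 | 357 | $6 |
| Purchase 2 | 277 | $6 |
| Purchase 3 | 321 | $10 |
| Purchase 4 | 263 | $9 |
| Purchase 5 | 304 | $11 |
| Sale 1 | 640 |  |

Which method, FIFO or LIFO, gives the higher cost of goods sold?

FIFO COGS: 182 @ $5 + 357 @ $6 + 101 @ $6 = $3,658
LIFO COGS: 304 @ $11 + 263 @ $9 + 73 @ $10 = $6,441

LIFO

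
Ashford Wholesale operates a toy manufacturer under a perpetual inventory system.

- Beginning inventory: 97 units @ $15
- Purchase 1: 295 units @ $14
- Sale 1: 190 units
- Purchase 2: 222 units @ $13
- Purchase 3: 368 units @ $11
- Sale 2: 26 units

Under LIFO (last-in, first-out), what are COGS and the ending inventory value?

COGS = $2,946; ending inventory = $9,573

Sale 1 (190) [LIFO — newest first]: 190 @ $14 = $2,660
Sale 2 (26) [LIFO — newest first]: 26 @ $11 = $286
Total COGS = $2,660 + $286 = $2,946
Ending inventory: 97 @ $15 + 105 @ $14 + 222 @ $13 + 342 @ $11 = $9,573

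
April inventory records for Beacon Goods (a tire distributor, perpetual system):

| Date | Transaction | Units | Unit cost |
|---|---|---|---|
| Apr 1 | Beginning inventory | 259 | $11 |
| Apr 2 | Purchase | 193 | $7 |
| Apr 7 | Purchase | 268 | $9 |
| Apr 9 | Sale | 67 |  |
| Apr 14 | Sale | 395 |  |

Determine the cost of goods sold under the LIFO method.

Apr 9, 67 sold [LIFO — newest first]: 67 @ $9 = $603
Apr 14, 395 sold [LIFO — newest first]: 201 @ $9 + 193 @ $7 + 1 @ $11 = $3,171
Total COGS = $603 + $3,171 = $3,774
Ending inventory: 258 @ $11 = $2,838

COGS = $3,774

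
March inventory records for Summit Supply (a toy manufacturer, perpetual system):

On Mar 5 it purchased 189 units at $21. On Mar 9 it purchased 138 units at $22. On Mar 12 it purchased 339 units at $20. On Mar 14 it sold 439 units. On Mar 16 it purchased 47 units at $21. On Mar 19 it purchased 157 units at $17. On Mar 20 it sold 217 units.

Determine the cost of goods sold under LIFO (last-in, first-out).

Mar 14, 439 sold [LIFO — newest first]: 339 @ $20 + 100 @ $22 = $8,980
Mar 20, 217 sold [LIFO — newest first]: 157 @ $17 + 47 @ $21 + 13 @ $22 = $3,942
Total COGS = $8,980 + $3,942 = $12,922
Ending inventory: 189 @ $21 + 25 @ $22 = $4,519
Check: goods available $17,441 = COGS $12,922 + ending $4,519

COGS = $12,922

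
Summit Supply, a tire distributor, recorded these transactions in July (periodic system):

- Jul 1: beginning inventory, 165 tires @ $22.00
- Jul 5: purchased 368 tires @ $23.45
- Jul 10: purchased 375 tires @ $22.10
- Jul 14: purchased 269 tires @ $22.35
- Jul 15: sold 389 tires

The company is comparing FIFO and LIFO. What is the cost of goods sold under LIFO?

COGS = $8,664.15

FIFO COGS: 165 @ $22.00 + 224 @ $23.45 = $8,882.80
LIFO COGS: 269 @ $22.35 + 120 @ $22.10 = $8,664.15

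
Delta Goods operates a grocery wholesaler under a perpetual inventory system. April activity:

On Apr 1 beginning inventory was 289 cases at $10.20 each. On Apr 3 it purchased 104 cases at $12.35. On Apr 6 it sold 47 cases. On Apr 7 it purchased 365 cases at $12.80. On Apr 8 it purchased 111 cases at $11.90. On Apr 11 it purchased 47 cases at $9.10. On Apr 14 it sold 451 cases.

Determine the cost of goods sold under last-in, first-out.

COGS = $6,079.45

Apr 6, 47 sold [LIFO — newest first]: 47 @ $12.35 = $580.45
Apr 14, 451 sold [LIFO — newest first]: 47 @ $9.10 + 111 @ $11.90 + 293 @ $12.80 = $5,499.00
Total COGS = $580.45 + $5,499.00 = $6,079.45
Ending inventory: 289 @ $10.20 + 57 @ $12.35 + 72 @ $12.80 = $4,573.35
Check: goods available $10,652.80 = COGS $6,079.45 + ending $4,573.35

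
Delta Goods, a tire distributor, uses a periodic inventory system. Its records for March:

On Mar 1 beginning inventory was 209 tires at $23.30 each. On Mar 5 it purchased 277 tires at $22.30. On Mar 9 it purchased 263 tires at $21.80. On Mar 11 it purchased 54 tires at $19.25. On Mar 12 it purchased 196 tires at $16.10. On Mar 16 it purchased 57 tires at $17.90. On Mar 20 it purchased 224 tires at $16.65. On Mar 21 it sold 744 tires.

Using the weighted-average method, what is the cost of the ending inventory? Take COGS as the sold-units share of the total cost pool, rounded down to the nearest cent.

Ending inventory = $10,772.43

Mar 21, sell 744: 744/1280 × $25,725.20 → $14,952.77
Ending inventory (cost pool remaining) = $10,772.43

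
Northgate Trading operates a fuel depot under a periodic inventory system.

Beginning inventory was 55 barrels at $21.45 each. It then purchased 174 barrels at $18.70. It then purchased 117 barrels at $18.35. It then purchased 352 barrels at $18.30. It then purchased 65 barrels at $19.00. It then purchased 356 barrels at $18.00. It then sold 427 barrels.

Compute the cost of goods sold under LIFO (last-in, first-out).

Sale 1 (427) [LIFO — newest first]: 356 @ $18.00 + 65 @ $19.00 + 6 @ $18.30 = $7,752.80
Ending inventory: 55 @ $21.45 + 174 @ $18.70 + 117 @ $18.35 + 346 @ $18.30 = $12,912.30
Check: goods available $20,665.10 = COGS $7,752.80 + ending $12,912.30

COGS = $7,752.80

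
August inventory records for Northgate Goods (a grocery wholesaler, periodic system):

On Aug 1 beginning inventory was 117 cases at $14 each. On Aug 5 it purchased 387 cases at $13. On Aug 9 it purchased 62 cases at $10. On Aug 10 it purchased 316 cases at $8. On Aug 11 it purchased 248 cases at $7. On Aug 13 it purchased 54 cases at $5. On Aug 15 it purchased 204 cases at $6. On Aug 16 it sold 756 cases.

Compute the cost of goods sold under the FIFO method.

Aug 16, 756 sold [FIFO — oldest first]: 117 @ $14 + 387 @ $13 + 62 @ $10 + 190 @ $8 = $8,809
Ending inventory: 126 @ $8 + 248 @ $7 + 54 @ $5 + 204 @ $6 = $4,238
Check: goods available $13,047 = COGS $8,809 + ending $4,238

COGS = $8,809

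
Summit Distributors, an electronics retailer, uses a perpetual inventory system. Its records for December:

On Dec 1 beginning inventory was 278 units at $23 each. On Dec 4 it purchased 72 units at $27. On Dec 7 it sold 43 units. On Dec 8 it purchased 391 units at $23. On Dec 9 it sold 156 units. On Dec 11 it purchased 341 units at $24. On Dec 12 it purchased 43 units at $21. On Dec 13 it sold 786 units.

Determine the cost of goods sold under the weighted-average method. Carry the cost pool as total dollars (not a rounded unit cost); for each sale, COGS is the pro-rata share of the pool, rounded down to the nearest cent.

After Dec 1: 278 on hand, pool $6,394.00 (≈ $23.0000 each)
After Dec 4: 350 on hand, pool $8,338.00 (≈ $23.8229 each)
Dec 7, sell 43: 43/350 × $8,338.00 → $1,024.38
After Dec 8: 698 on hand, pool $16,306.62 (≈ $23.3619 each)
Dec 9, sell 156: 156/698 × $16,306.62 → $3,644.45
After Dec 11: 883 on hand, pool $20,846.17 (≈ $23.6083 each)
After Dec 12: 926 on hand, pool $21,749.17 (≈ $23.4872 each)
Dec 13, sell 786: 786/926 × $21,749.17 → $18,460.95
Total COGS = $1,024.38 + $3,644.45 + $18,460.95 = $23,129.78
Ending inventory (cost pool remaining) = $3,288.22

COGS = $23,129.78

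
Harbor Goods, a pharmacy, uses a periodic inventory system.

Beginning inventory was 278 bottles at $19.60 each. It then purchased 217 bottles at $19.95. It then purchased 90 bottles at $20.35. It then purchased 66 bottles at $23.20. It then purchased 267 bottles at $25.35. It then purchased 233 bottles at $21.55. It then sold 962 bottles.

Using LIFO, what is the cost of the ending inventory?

Ending inventory = $3,704.40

Sale 1 (962) [LIFO — newest first]: 233 @ $21.55 + 267 @ $25.35 + 66 @ $23.20 + 90 @ $20.35 + 217 @ $19.95 + 89 @ $19.60 = $21,225.85
Ending inventory: 189 @ $19.60 = $3,704.40
Check: goods available $24,930.25 = COGS $21,225.85 + ending $3,704.40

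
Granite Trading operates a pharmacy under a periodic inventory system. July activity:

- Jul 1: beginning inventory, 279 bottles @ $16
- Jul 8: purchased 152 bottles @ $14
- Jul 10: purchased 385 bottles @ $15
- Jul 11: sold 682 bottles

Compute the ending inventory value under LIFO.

Ending inventory = $2,144

Jul 11, 682 sold [LIFO — newest first]: 385 @ $15 + 152 @ $14 + 145 @ $16 = $10,223
Ending inventory: 134 @ $16 = $2,144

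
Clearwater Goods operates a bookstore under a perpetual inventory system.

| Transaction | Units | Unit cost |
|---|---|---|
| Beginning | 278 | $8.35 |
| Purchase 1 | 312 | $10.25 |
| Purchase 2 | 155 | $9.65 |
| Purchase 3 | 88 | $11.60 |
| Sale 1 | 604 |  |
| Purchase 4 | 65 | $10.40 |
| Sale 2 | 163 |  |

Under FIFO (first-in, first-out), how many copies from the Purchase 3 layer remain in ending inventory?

Sale 1 (604) [FIFO — oldest first]: 278 @ $8.35 + 312 @ $10.25 + 14 @ $9.65 = $5,654.40
Sale 2 (163) [FIFO — oldest first]: 141 @ $9.65 + 22 @ $11.60 = $1,615.85
Total COGS = $5,654.40 + $1,615.85 = $7,270.25
Ending inventory: 66 @ $11.60 + 65 @ $10.40 = $1,441.60
Check: goods available $8,711.85 = COGS $7,270.25 + ending $1,441.60

66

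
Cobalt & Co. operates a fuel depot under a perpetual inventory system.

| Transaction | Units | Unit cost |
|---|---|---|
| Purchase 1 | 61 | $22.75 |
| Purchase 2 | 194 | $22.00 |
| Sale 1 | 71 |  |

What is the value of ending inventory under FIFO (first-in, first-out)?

Ending inventory = $4,048.00

Sale 1 (71) [FIFO — oldest first]: 61 @ $22.75 + 10 @ $22.00 = $1,607.75
Ending inventory: 184 @ $22.00 = $4,048.00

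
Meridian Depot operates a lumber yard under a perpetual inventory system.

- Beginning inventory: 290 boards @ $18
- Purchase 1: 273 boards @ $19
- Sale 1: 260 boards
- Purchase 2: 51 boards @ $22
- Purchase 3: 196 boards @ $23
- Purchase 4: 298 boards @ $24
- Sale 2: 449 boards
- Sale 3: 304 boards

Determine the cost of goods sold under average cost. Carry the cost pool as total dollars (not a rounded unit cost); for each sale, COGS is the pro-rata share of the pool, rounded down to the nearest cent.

After Beginning: 290 on hand, pool $5,220.00 (≈ $18.0000 each)
After Purchase 1: 563 on hand, pool $10,407.00 (≈ $18.4849 each)
Sale 1, sell 260: 260/563 × $10,407.00 → $4,806.07
After Purchase 2: 354 on hand, pool $6,722.93 (≈ $18.9913 each)
After Purchase 3: 550 on hand, pool $11,230.93 (≈ $20.4199 each)
After Purchase 4: 848 on hand, pool $18,382.93 (≈ $21.6780 each)
Sale 2, sell 449: 449/848 × $18,382.93 → $9,733.41
Sale 3, sell 304: 304/399 × $8,649.52 → $6,590.11
Total COGS = $4,806.07 + $9,733.41 + $6,590.11 = $21,129.59
Ending inventory (cost pool remaining) = $2,059.41

COGS = $21,129.59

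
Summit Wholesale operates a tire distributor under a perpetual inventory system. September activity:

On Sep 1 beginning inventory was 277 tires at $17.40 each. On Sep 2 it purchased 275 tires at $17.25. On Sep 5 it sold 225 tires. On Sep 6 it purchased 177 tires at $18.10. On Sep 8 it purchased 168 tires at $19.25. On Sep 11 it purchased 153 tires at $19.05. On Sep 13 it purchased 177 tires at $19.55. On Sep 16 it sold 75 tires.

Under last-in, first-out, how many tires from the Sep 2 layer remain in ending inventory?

50

Sep 5, 225 sold [LIFO — newest first]: 225 @ $17.25 = $3,881.25
Sep 16, 75 sold [LIFO — newest first]: 75 @ $19.55 = $1,466.25
Total COGS = $3,881.25 + $1,466.25 = $5,347.50
Ending inventory: 277 @ $17.40 + 50 @ $17.25 + 177 @ $18.10 + 168 @ $19.25 + 153 @ $19.05 + 102 @ $19.55 = $17,028.75
Check: goods available $22,376.25 = COGS $5,347.50 + ending $17,028.75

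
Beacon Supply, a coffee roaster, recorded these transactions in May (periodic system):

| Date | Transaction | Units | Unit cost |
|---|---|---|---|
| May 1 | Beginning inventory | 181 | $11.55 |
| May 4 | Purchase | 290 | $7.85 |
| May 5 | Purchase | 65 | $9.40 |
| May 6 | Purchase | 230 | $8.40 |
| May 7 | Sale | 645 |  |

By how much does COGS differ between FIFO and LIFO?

FIFO COGS: 181 @ $11.55 + 290 @ $7.85 + 65 @ $9.40 + 109 @ $8.40 = $5,893.65
LIFO COGS: 230 @ $8.40 + 65 @ $9.40 + 290 @ $7.85 + 60 @ $11.55 = $5,512.50
Difference = |$5,893.65 − $5,512.50| = $381.15

$381.15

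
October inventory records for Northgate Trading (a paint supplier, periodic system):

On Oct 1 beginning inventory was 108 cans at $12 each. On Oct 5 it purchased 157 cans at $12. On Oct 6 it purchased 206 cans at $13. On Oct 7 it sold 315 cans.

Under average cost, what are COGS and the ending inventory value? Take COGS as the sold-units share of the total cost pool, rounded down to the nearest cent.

COGS = $3,917.77; ending inventory = $1,940.23

Oct 7, sell 315: 315/471 × $5,858.00 → $3,917.77
Ending inventory (cost pool remaining) = $1,940.23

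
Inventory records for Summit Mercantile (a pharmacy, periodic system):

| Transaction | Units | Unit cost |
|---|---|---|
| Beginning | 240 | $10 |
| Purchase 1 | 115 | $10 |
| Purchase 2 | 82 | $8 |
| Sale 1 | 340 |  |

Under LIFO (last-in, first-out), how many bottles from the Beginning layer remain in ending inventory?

Sale 1 (340) [LIFO — newest first]: 82 @ $8 + 115 @ $10 + 143 @ $10 = $3,236
Ending inventory: 97 @ $10 = $970

97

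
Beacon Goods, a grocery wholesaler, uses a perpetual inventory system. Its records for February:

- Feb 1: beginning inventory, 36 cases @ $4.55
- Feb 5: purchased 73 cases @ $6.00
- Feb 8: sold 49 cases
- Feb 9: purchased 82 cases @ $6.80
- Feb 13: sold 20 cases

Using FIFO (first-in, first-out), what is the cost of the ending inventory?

Feb 8, 49 sold [FIFO — oldest first]: 36 @ $4.55 + 13 @ $6.00 = $241.80
Feb 13, 20 sold [FIFO — oldest first]: 20 @ $6.00 = $120.00
Total COGS = $241.80 + $120.00 = $361.80
Ending inventory: 40 @ $6.00 + 82 @ $6.80 = $797.60

Ending inventory = $797.60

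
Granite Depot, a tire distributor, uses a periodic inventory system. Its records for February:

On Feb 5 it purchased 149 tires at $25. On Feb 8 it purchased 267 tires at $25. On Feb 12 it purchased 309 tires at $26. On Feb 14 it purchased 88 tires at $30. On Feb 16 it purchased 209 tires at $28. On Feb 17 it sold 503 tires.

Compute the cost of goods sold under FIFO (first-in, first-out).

Feb 17, 503 sold [FIFO — oldest first]: 149 @ $25 + 267 @ $25 + 87 @ $26 = $12,662
Ending inventory: 222 @ $26 + 88 @ $30 + 209 @ $28 = $14,264

COGS = $12,662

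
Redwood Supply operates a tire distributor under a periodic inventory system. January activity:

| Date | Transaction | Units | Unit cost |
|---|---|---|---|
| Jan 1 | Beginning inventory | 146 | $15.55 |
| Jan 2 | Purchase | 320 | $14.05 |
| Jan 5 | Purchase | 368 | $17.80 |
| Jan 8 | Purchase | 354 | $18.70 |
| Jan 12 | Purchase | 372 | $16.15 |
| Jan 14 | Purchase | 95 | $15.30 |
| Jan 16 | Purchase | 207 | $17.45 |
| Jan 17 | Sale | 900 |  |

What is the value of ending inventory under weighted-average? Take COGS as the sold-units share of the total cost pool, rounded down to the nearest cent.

Jan 17, sell 900: 900/1862 × $31,009.95 → $14,988.69
Ending inventory (cost pool remaining) = $16,021.26

Ending inventory = $16,021.26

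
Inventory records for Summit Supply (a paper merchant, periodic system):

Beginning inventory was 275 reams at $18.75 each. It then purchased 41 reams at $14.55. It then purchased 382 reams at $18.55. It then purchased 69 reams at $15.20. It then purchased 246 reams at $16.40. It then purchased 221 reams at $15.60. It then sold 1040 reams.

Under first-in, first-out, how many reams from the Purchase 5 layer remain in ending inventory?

194

Sale 1 (1040) [FIFO — oldest first]: 275 @ $18.75 + 41 @ $14.55 + 382 @ $18.55 + 69 @ $15.20 + 246 @ $16.40 + 27 @ $15.60 = $18,343.30
Ending inventory: 194 @ $15.60 = $3,026.40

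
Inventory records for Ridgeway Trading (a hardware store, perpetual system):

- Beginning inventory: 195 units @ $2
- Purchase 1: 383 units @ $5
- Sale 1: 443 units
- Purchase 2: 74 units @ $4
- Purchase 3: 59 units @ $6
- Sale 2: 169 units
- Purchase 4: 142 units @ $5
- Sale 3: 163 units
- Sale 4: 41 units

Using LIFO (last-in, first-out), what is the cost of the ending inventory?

Sale 1 (443) [LIFO — newest first]: 383 @ $5 + 60 @ $2 = $2,035
Sale 2 (169) [LIFO — newest first]: 59 @ $6 + 74 @ $4 + 36 @ $2 = $722
Sale 3 (163) [LIFO — newest first]: 142 @ $5 + 21 @ $2 = $752
Sale 4 (41) [LIFO — newest first]: 41 @ $2 = $82
Total COGS = $2,035 + $722 + $752 + $82 = $3,591
Ending inventory: 37 @ $2 = $74
Check: goods available $3,665 = COGS $3,591 + ending $74

Ending inventory = $74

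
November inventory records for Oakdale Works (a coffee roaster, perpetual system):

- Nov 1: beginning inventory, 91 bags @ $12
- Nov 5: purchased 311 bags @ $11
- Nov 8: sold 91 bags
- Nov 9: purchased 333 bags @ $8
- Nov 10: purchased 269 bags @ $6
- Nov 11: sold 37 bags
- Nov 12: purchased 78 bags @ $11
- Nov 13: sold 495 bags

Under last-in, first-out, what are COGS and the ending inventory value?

COGS = $4,953; ending inventory = $4,696

Nov 8, 91 sold [LIFO — newest first]: 91 @ $11 = $1,001
Nov 11, 37 sold [LIFO — newest first]: 37 @ $6 = $222
Nov 13, 495 sold [LIFO — newest first]: 78 @ $11 + 232 @ $6 + 185 @ $8 = $3,730
Total COGS = $1,001 + $222 + $3,730 = $4,953
Ending inventory: 91 @ $12 + 220 @ $11 + 148 @ $8 = $4,696
Check: goods available $9,649 = COGS $4,953 + ending $4,696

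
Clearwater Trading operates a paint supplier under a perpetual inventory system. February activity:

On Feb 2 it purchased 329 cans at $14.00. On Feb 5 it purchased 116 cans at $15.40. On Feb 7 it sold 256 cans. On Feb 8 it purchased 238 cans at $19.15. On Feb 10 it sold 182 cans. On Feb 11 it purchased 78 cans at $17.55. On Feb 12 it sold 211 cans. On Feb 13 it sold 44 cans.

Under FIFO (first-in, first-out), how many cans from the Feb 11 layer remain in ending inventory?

68

Feb 7, 256 sold [FIFO — oldest first]: 256 @ $14.00 = $3,584.00
Feb 10, 182 sold [FIFO — oldest first]: 73 @ $14.00 + 109 @ $15.40 = $2,700.60
Feb 12, 211 sold [FIFO — oldest first]: 7 @ $15.40 + 204 @ $19.15 = $4,014.40
Feb 13, 44 sold [FIFO — oldest first]: 34 @ $19.15 + 10 @ $17.55 = $826.60
Total COGS = $3,584.00 + $2,700.60 + $4,014.40 + $826.60 = $11,125.60
Ending inventory: 68 @ $17.55 = $1,193.40
Check: goods available $12,319.00 = COGS $11,125.60 + ending $1,193.40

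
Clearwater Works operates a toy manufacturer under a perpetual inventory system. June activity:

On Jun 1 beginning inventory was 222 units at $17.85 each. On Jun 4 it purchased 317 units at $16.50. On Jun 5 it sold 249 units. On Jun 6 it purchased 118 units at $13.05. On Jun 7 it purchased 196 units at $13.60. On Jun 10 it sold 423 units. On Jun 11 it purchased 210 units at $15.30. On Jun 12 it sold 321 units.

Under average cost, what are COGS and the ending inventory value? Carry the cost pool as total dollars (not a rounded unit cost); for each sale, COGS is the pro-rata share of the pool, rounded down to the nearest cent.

After Jun 1: 222 on hand, pool $3,962.70 (≈ $17.8500 each)
After Jun 4: 539 on hand, pool $9,193.20 (≈ $17.0560 each)
Jun 5, sell 249: 249/539 × $9,193.20 → $4,246.95
After Jun 6: 408 on hand, pool $6,486.15 (≈ $15.8974 each)
After Jun 7: 604 on hand, pool $9,151.75 (≈ $15.1519 each)
Jun 10, sell 423: 423/604 × $9,151.75 → $6,409.25
After Jun 11: 391 on hand, pool $5,955.50 (≈ $15.2315 each)
Jun 12, sell 321: 321/391 × $5,955.50 → $4,889.29
Total COGS = $4,246.95 + $6,409.25 + $4,889.29 = $15,545.49
Ending inventory (cost pool remaining) = $1,066.21
Check: goods available $16,611.70 = COGS $15,545.49 + ending $1,066.21

COGS = $15,545.49; ending inventory = $1,066.21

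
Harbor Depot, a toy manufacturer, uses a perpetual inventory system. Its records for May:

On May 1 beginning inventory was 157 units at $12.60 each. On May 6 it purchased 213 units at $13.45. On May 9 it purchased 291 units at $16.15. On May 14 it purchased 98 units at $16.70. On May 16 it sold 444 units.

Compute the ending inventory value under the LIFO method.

May 16, 444 sold [LIFO — newest first]: 98 @ $16.70 + 291 @ $16.15 + 55 @ $13.45 = $7,076.00
Ending inventory: 157 @ $12.60 + 158 @ $13.45 = $4,103.30

Ending inventory = $4,103.30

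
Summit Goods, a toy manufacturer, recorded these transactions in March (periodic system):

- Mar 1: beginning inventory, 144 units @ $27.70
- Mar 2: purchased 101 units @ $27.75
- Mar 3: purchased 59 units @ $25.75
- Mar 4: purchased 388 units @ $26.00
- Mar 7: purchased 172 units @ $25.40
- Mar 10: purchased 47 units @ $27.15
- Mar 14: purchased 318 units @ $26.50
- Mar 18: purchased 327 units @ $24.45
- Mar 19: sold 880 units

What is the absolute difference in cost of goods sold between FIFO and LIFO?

$719.00

FIFO COGS: 144 @ $27.70 + 101 @ $27.75 + 59 @ $25.75 + 388 @ $26.00 + 172 @ $25.40 + 16 @ $27.15 = $23,202.00
LIFO COGS: 327 @ $24.45 + 318 @ $26.50 + 47 @ $27.15 + 172 @ $25.40 + 16 @ $26.00 = $22,483.00
Difference = |$23,202.00 − $22,483.00| = $719.00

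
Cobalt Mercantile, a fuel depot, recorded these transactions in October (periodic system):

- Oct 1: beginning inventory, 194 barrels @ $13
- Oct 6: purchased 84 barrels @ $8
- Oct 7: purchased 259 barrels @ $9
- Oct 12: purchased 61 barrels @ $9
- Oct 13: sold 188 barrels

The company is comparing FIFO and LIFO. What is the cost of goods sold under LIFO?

COGS = $1,692

FIFO COGS: 188 @ $13 = $2,444
LIFO COGS: 61 @ $9 + 127 @ $9 = $1,692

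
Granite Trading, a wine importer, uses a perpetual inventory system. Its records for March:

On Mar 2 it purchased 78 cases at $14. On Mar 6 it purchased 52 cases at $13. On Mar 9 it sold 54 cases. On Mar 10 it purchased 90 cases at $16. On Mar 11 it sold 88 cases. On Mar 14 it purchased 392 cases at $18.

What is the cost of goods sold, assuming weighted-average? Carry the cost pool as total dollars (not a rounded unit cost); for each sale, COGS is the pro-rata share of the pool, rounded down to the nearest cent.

COGS = $2,045.70

After Mar 2: 78 on hand, pool $1,092.00 (≈ $14.0000 each)
After Mar 6: 130 on hand, pool $1,768.00 (≈ $13.6000 each)
Mar 9, sell 54: 54/130 × $1,768.00 → $734.40
After Mar 10: 166 on hand, pool $2,473.60 (≈ $14.9012 each)
Mar 11, sell 88: 88/166 × $2,473.60 → $1,311.30
After Mar 14: 470 on hand, pool $8,218.30 (≈ $17.4857 each)
Total COGS = $734.40 + $1,311.30 = $2,045.70
Ending inventory (cost pool remaining) = $8,218.30
Check: goods available $10,264.00 = COGS $2,045.70 + ending $8,218.30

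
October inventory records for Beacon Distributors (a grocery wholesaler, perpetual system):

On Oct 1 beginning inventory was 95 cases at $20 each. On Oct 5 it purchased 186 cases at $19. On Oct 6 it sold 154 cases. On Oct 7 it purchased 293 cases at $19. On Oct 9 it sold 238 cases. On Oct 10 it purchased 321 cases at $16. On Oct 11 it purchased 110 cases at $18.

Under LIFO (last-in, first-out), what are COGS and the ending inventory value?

Oct 6, 154 sold [LIFO — newest first]: 154 @ $19 = $2,926
Oct 9, 238 sold [LIFO — newest first]: 238 @ $19 = $4,522
Total COGS = $2,926 + $4,522 = $7,448
Ending inventory: 95 @ $20 + 32 @ $19 + 55 @ $19 + 321 @ $16 + 110 @ $18 = $10,669

COGS = $7,448; ending inventory = $10,669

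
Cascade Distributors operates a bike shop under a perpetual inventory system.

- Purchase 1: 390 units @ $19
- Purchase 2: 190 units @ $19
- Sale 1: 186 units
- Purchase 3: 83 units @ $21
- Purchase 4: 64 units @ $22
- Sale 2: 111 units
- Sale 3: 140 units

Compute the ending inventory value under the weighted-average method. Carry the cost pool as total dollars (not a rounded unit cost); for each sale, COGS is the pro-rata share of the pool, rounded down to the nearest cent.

After Purchase 1: 390 on hand, pool $7,410.00 (≈ $19.0000 each)
After Purchase 2: 580 on hand, pool $11,020.00 (≈ $19.0000 each)
Sale 1, sell 186: 186/580 × $11,020.00 → $3,534.00
After Purchase 3: 477 on hand, pool $9,229.00 (≈ $19.3480 each)
After Purchase 4: 541 on hand, pool $10,637.00 (≈ $19.6617 each)
Sale 2, sell 111: 111/541 × $10,637.00 → $2,182.45
Sale 3, sell 140: 140/430 × $8,454.55 → $2,752.64
Total COGS = $3,534.00 + $2,182.45 + $2,752.64 = $8,469.09
Ending inventory (cost pool remaining) = $5,701.91

Ending inventory = $5,701.91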